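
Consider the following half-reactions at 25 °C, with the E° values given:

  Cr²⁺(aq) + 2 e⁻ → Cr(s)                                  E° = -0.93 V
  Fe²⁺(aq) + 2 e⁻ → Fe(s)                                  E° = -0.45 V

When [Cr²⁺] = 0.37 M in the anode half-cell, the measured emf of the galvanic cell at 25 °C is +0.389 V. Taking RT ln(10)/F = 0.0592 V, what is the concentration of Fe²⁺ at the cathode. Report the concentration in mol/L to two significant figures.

0.00031 M

Fe²⁺/Fe is the cathode, Cr²⁺/Cr the anode: E°cell = +0.48 V, n = 2.
Overall reaction: Fe²⁺(aq) + Cr(s) → Fe(s) + Cr²⁺(aq); Q = [Cr²⁺]^1/[Fe²⁺]^1.
From E = E° − (0.0592/n) log Q: log Q = (E° − E)·n/0.0592 = (+0.48 − (+0.389))·2/0.0592 = 3.0743.
So 1·log[Fe²⁺] = 1·log(0.37) − log Q = -0.4318 − (3.0743) = -3.5061; [Fe²⁺] = 10^(-3.5061) ≈ 0.00031 M.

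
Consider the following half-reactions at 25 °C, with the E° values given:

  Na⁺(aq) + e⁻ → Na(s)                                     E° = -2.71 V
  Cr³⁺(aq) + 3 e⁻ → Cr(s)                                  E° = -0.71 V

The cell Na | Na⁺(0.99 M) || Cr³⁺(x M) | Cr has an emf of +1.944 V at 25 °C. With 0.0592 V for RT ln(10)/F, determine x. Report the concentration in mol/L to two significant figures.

0.0014 M

Cr³⁺/Cr is the cathode, Na⁺/Na the anode: E°cell = +2.00 V, n = 3.
Overall reaction: Cr³⁺(aq) + 3 Na(s) → Cr(s) + 3 Na⁺(aq); Q = [Na⁺]^3/[Cr³⁺]^1.
From E = E° − (0.0592/n) log Q: log Q = (E° − E)·n/0.0592 = (+2.00 − (+1.944))·3/0.0592 = 2.8378.
So 1·log[Cr³⁺] = 3·log(0.99) − log Q = -0.0131 − (2.8378) = -2.8509; [Cr³⁺] = 10^(-2.8509) ≈ 0.0014 M.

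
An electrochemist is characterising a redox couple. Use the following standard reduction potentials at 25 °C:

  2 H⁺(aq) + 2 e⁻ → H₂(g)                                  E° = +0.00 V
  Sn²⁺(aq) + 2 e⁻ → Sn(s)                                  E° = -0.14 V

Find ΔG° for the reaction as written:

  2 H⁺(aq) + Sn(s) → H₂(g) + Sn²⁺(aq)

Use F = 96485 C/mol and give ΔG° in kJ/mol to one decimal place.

-27.0 kJ/mol

As written, H⁺/H₂ is reduced (cathode) and Sn²⁺/Sn is oxidised (anode), so E°cell = (+0.00) − (-0.14) = +0.14 V.
Balancing electrons gives n = 2.
ΔG° = −nFE° = −(2)(96485)(+0.14) = -27,016 J = -27.0 kJ/mol.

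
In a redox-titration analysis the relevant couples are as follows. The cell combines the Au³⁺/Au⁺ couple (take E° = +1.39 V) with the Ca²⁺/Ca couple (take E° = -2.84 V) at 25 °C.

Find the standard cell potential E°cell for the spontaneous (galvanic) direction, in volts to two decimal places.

The Au³⁺/Au⁺ couple has the higher reduction potential, so it is the cathode; Ca²⁺/Ca is oxidised at the anode.
E°cell = E°(cathode) − E°(anode) = (+1.39) − (-2.84) = +4.23 V.
Since E°cell > 0, the reaction is spontaneous under standard conditions.

+4.23 V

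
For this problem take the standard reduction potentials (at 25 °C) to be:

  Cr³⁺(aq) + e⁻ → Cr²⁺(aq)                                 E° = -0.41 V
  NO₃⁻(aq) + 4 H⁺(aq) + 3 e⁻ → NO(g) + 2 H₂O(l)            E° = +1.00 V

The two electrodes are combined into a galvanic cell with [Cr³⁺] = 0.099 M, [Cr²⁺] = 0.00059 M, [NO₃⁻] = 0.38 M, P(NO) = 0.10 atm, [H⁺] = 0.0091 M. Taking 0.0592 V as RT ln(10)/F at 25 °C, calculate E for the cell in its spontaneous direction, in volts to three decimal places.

NO₃⁻/NO is the cathode (higher E°), Cr³⁺/Cr²⁺ the anode: E°cell = +1.00 − (-0.41) = +1.41 V, n = 3.
Overall: NO₃⁻(aq) + 4 H⁺(aq) + 3 Cr²⁺(aq) → NO(g) + 2 H₂O(l) + 3 Cr³⁺(aq)
Q = P(NO)·[Cr³⁺]^3 / ([NO₃⁻]·[H⁺]^4·[Cr²⁺]^3); log Q = 14.258.
E = E° − (0.0592/n) log Q = +1.41 − (0.0592/3)(14.258) = +1.129 V.

+1.129 V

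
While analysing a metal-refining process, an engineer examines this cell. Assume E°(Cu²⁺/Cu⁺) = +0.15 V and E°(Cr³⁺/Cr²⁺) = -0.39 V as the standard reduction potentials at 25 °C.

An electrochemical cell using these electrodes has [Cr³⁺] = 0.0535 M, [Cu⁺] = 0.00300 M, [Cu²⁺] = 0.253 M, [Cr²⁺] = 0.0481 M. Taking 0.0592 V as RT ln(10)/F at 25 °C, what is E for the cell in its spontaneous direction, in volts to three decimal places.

+0.651 V

Cu²⁺/Cu⁺ is the cathode (higher E°), Cr³⁺/Cr²⁺ the anode: E°cell = +0.15 − (-0.39) = +0.54 V, n = 1.
Overall: Cu²⁺(aq) + Cr²⁺(aq) → Cu⁺(aq) + Cr³⁺(aq)
Q = [Cu⁺]·[Cr³⁺] / ([Cu²⁺]·[Cr²⁺]); log Q = -1.880.
E = E° − (0.0592/n) log Q = +0.54 − (0.0592/1)(-1.880) = +0.651 V.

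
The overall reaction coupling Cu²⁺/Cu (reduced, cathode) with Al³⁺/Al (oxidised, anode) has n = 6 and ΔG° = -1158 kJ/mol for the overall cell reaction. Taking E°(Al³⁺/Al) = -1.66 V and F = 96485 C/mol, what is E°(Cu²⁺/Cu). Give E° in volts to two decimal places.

+0.34 V

E°cell = −ΔG°/(nF) = −(-1158×10³)/((6)(96485)) = +2.000 V.
Since Cu²⁺/Cu is the cathode and Al³⁺/Al the anode, E°cell = E°(Cu²⁺/Cu) − E°(Al³⁺/Al).
So E°(Cu²⁺/Cu) = E°cell + E°(Al³⁺/Al) = +2.000 + (-1.66) = +0.34 V.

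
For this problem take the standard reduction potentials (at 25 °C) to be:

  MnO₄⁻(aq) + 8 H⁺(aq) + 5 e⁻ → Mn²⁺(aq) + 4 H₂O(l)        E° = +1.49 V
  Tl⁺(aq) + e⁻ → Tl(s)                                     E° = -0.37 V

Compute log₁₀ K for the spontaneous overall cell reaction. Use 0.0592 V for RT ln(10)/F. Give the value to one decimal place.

157.1

Cathode: MnO₄⁻/Mn²⁺; anode: Tl⁺/Tl. E°cell = +1.86 V, n = 5.
log K = nE°cell / 0.0592 = (5)(+1.86) / 0.0592 = 157.1.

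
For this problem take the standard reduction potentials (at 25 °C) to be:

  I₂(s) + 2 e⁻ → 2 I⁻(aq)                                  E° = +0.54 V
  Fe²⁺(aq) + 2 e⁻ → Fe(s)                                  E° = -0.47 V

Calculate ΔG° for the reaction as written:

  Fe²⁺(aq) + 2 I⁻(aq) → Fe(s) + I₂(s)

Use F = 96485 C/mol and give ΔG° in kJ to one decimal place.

+194.9 kJ

As written, Fe²⁺/Fe is reduced (cathode) and I₂/I⁻ is oxidised (anode), so E°cell = (-0.47) − (+0.54) = -1.01 V.
Balancing electrons gives n = 2.
ΔG° = −nFE° = −(2)(96485)(-1.01) = 194,900 J = +194.9 kJ.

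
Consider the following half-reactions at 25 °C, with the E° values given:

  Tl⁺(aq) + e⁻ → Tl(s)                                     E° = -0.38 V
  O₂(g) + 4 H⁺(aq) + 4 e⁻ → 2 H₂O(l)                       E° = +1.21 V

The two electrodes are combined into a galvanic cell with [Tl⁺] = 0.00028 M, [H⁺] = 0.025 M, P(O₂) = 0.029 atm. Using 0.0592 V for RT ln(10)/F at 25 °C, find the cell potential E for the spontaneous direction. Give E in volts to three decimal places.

O₂/H₂O is the cathode (higher E°), Tl⁺/Tl the anode: E°cell = +1.21 − (-0.38) = +1.59 V, n = 4.
Overall: O₂(g) + 4 H⁺(aq) + 4 Tl(s) → 2 H₂O(l) + 4 Tl⁺(aq)
Q = [Tl⁺]^4 / (P(O₂)·[H⁺]^4); log Q = -6.266.
E = E° − (0.0592/n) log Q = +1.59 − (0.0592/4)(-6.266) = +1.683 V.

+1.683 V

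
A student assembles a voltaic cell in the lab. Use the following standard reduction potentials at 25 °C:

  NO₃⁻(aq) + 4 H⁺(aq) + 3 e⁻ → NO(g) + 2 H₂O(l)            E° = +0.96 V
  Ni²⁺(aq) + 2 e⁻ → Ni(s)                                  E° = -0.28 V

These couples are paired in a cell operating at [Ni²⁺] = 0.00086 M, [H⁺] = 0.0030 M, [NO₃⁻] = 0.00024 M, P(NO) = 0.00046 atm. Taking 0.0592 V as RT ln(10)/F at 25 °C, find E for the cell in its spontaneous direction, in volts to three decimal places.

+1.126 V

NO₃⁻/NO is the cathode (higher E°), Ni²⁺/Ni the anode: E°cell = +0.96 − (-0.28) = +1.24 V, n = 6.
Overall: 2 NO₃⁻(aq) + 8 H⁺(aq) + 3 Ni(s) → 2 NO(g) + 4 H₂O(l) + 3 Ni²⁺(aq)
Q = P(NO)^2·[Ni²⁺]^3 / ([NO₃⁻]^2·[H⁺]^8); log Q = 11.552.
E = E° − (0.0592/n) log Q = +1.24 − (0.0592/6)(11.552) = +1.126 V.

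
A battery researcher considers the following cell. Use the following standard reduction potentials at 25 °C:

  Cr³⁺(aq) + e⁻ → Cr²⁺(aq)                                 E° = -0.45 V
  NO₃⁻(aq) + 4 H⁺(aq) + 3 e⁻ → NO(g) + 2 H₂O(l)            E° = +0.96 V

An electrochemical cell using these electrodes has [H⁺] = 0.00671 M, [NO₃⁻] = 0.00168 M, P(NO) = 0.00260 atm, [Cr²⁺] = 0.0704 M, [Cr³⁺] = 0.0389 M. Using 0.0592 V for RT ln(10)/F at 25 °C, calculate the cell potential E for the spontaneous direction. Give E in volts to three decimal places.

NO₃⁻/NO is the cathode (higher E°), Cr³⁺/Cr²⁺ the anode: E°cell = +0.96 − (-0.45) = +1.41 V, n = 3.
Overall: NO₃⁻(aq) + 4 H⁺(aq) + 3 Cr²⁺(aq) → NO(g) + 2 H₂O(l) + 3 Cr³⁺(aq)
Q = P(NO)·[Cr³⁺]^3 / ([NO₃⁻]·[H⁺]^4·[Cr²⁺]^3); log Q = 8.110.
E = E° − (0.0592/n) log Q = +1.41 − (0.0592/3)(8.110) = +1.250 V.

+1.250 V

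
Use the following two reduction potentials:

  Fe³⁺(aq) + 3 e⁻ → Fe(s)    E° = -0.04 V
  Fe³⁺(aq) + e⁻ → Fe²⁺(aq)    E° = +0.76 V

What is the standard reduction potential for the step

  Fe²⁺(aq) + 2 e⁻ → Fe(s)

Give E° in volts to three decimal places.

-0.440 V

Sequential free energies add, so n₃E°₃ = n₁E°₁ + n₂E°₂.
With n₃ = 3, and the known step contributing 1×(+0.76) V, the unknown satisfies 2·E° = 3×(-0.04) − 1×(+0.76) = -0.880.
E° = -0.880 / 2 = -0.440 V.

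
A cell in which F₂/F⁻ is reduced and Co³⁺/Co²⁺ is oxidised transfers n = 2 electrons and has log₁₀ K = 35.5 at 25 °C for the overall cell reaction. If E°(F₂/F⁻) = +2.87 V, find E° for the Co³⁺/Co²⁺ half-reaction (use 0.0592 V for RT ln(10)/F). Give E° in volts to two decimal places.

+1.82 V

E°cell = (0.0592/n)·log K = (0.0592/2)(35.5) = +1.051 V.
Since F₂/F⁻ is the cathode and Co³⁺/Co²⁺ the anode, E°cell = E°(F₂/F⁻) − E°(Co³⁺/Co²⁺).
So E°(Co³⁺/Co²⁺) = E°(F₂/F⁻) − E°cell = (+2.87) − (+1.051) = +1.82 V.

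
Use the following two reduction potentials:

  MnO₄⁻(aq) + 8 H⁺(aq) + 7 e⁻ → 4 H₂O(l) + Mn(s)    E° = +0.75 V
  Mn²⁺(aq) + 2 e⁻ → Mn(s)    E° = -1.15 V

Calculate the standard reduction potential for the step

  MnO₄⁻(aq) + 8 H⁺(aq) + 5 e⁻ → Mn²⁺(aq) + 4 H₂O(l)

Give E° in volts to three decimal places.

Sequential free energies add, so n₃E°₃ = n₁E°₁ + n₂E°₂.
With n₃ = 7, and the known step contributing 2×(-1.15) V, the unknown satisfies 5·E° = 7×(+0.75) − 2×(-1.15) = +7.550.
E° = +7.550 / 5 = +1.510 V.

+1.510 V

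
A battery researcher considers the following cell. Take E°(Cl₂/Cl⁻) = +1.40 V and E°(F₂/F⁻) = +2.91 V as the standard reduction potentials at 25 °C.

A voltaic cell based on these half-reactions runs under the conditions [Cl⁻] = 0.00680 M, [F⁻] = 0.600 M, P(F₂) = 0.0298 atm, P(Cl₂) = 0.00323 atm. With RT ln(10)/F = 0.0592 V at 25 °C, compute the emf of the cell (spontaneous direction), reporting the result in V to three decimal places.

+1.423 V

F₂/F⁻ is the cathode (higher E°), Cl₂/Cl⁻ the anode: E°cell = +2.91 − (+1.40) = +1.51 V, n = 2.
Overall: F₂(g) + 2 Cl⁻(aq) → 2 F⁻(aq) + Cl₂(g)
Q = [F⁻]^2·P(Cl₂) / (P(F₂)·[Cl⁻]^2); log Q = 2.926.
E = E° − (0.0592/n) log Q = +1.51 − (0.0592/2)(2.926) = +1.423 V.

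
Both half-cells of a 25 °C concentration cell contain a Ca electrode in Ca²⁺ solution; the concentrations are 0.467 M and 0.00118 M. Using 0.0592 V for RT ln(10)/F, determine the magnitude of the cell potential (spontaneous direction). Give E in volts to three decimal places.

+0.077 V

For a concentration cell E°cell = 0. The 0.467 M side is the cathode (reduction is favoured where [Ca²⁺] is higher).
With n = 2, E = −(0.0592/2) log([Ca²⁺]ₐₙ/[Ca²⁺]꜀ₐₜ) = −(0.0592/2) log(0.00118/0.467) = −(0.0592/2)(-2.597) = +0.077 V.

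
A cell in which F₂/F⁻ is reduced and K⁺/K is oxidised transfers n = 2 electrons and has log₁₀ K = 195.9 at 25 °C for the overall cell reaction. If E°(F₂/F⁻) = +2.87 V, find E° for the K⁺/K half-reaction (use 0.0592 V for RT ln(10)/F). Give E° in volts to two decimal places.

E°cell = (0.0592/n)·log K = (0.0592/2)(195.9) = +5.799 V.
Since F₂/F⁻ is the cathode and K⁺/K the anode, E°cell = E°(F₂/F⁻) − E°(K⁺/K).
So E°(K⁺/K) = E°(F₂/F⁻) − E°cell = (+2.87) − (+5.799) = -2.93 V.

-2.93 V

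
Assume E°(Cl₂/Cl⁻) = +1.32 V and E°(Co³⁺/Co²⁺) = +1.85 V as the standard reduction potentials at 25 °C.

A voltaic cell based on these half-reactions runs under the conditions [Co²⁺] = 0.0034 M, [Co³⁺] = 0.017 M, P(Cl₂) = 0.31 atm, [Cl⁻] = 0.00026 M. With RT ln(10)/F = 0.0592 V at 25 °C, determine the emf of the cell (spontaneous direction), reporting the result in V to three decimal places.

Co³⁺/Co²⁺ is the cathode (higher E°), Cl₂/Cl⁻ the anode: E°cell = +1.85 − (+1.32) = +0.53 V, n = 2.
Overall: 2 Co³⁺(aq) + 2 Cl⁻(aq) → 2 Co²⁺(aq) + Cl₂(g)
Q = [Co²⁺]^2·P(Cl₂) / ([Co³⁺]^2·[Cl⁻]^2); log Q = 5.263.
E = E° − (0.0592/n) log Q = +0.53 − (0.0592/2)(5.263) = +0.374 V.

+0.374 V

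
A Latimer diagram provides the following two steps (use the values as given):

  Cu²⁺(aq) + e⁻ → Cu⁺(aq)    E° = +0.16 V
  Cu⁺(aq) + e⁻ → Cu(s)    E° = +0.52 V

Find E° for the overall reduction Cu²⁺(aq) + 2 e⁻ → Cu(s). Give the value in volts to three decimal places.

Adding the free-energy changes (−nFE°) of the two steps gives −n₃FE°₃ = −n₁FE°₁ − n₂FE°₂.
E°₃ = (1×+0.16 + 1×+0.52) / 2 = (+0.680) / 2 = +0.340 V.

+0.340 V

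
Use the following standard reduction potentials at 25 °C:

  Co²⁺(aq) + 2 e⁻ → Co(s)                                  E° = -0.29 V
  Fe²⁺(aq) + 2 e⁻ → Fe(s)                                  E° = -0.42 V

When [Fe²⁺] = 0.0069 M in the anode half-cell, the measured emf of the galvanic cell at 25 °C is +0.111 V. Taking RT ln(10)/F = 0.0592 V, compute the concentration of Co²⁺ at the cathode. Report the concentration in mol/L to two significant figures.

0.0016 M

Co²⁺/Co is the cathode, Fe²⁺/Fe the anode: E°cell = +0.13 V, n = 2.
Overall reaction: Co²⁺(aq) + Fe(s) → Co(s) + Fe²⁺(aq); Q = [Fe²⁺]^1/[Co²⁺]^1.
From E = E° − (0.0592/n) log Q: log Q = (E° − E)·n/0.0592 = (+0.13 − (+0.111))·2/0.0592 = 0.6419.
So 1·log[Co²⁺] = 1·log(0.0069) − log Q = -2.1612 − (0.6419) = -2.8031; [Co²⁺] = 10^(-2.8031) ≈ 0.0016 M.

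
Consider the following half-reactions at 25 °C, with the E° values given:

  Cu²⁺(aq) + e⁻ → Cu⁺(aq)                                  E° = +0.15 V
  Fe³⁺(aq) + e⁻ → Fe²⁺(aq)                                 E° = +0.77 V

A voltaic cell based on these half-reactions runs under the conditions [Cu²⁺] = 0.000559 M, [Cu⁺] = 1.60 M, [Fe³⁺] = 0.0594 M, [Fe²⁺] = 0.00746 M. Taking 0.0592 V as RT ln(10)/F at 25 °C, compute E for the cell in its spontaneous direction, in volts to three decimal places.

+0.878 V

Fe³⁺/Fe²⁺ is the cathode (higher E°), Cu²⁺/Cu⁺ the anode: E°cell = +0.77 − (+0.15) = +0.62 V, n = 1.
Overall: Fe³⁺(aq) + Cu⁺(aq) → Fe²⁺(aq) + Cu²⁺(aq)
Q = [Fe²⁺]·[Cu²⁺] / ([Fe³⁺]·[Cu⁺]); log Q = -4.358.
E = E° − (0.0592/n) log Q = +0.62 − (0.0592/1)(-4.358) = +0.878 V.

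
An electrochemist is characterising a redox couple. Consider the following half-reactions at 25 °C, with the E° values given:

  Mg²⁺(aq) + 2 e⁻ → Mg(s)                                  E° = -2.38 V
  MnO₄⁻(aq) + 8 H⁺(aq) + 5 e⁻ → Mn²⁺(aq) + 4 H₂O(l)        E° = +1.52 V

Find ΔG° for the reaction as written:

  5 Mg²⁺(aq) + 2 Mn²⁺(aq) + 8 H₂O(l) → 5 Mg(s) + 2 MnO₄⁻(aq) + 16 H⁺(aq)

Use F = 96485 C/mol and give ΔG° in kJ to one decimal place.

+3762.9 kJ

As written, Mg²⁺/Mg is reduced (cathode) and MnO₄⁻/Mn²⁺ is oxidised (anode), so E°cell = (-2.38) − (+1.52) = -3.90 V.
Balancing electrons gives n = 10.
ΔG° = −nFE° = −(10)(96485)(-3.90) = 3,762,915 J = +3762.9 kJ.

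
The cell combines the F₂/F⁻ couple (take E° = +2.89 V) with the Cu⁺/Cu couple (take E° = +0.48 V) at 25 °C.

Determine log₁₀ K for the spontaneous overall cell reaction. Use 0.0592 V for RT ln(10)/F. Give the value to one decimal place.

81.4

Cathode: F₂/F⁻; anode: Cu⁺/Cu. E°cell = +2.41 V, n = 2.
log K = nE°cell / 0.0592 = (2)(+2.41) / 0.0592 = 81.4.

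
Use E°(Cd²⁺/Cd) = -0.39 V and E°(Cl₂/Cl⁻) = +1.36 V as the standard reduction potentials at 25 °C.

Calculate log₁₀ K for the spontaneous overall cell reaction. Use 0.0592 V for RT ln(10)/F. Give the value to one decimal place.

59.1

Cathode: Cl₂/Cl⁻; anode: Cd²⁺/Cd. E°cell = +1.75 V, n = 2.
log K = nE°cell / 0.0592 = (2)(+1.75) / 0.0592 = 59.1.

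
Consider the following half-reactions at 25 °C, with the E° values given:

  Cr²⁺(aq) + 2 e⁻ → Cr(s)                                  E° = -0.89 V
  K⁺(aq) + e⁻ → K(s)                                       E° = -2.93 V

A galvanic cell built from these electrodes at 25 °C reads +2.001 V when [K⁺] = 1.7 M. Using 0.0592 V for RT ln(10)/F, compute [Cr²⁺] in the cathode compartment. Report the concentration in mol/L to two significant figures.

Cr²⁺/Cr is the cathode, K⁺/K the anode: E°cell = +2.04 V, n = 2.
Overall reaction: Cr²⁺(aq) + 2 K(s) → Cr(s) + 2 K⁺(aq); Q = [K⁺]^2/[Cr²⁺]^1.
From E = E° − (0.0592/n) log Q: log Q = (E° − E)·n/0.0592 = (+2.04 − (+2.001))·2/0.0592 = 1.3176.
So 1·log[Cr²⁺] = 2·log(1.7) − log Q = 0.4609 − (1.3176) = -0.8567; [Cr²⁺] = 10^(-0.8567) ≈ 0.14 M.

0.14 M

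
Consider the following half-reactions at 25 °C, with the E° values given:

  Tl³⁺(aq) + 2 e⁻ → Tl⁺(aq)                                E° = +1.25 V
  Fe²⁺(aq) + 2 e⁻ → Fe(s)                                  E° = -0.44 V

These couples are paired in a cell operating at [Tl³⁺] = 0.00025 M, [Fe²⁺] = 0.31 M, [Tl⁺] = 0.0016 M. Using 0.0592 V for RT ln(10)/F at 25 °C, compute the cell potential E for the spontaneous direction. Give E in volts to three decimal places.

+1.681 V

Tl³⁺/Tl⁺ is the cathode (higher E°), Fe²⁺/Fe the anode: E°cell = +1.25 − (-0.44) = +1.69 V, n = 2.
Overall: Tl³⁺(aq) + Fe(s) → Tl⁺(aq) + Fe²⁺(aq)
Q = [Tl⁺]·[Fe²⁺] / ([Tl³⁺]); log Q = 0.298.
E = E° − (0.0592/n) log Q = +1.69 − (0.0592/2)(0.298) = +1.681 V.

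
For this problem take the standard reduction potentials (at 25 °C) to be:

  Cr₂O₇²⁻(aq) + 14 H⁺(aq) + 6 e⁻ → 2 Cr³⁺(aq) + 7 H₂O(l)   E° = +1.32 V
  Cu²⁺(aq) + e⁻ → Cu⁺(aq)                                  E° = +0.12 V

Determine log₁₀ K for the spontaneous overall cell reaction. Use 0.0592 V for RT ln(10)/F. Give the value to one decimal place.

121.6

Cathode: Cr₂O₇²⁻/Cr³⁺; anode: Cu²⁺/Cu⁺. E°cell = +1.20 V, n = 6.
log K = nE°cell / 0.0592 = (6)(+1.20) / 0.0592 = 121.6.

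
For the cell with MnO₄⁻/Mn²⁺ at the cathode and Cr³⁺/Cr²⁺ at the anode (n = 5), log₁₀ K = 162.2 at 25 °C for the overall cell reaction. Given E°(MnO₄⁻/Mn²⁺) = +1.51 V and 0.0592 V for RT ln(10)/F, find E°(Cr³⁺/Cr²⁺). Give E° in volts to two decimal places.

-0.41 V

E°cell = (0.0592/n)·log K = (0.0592/5)(162.2) = +1.920 V.
Since MnO₄⁻/Mn²⁺ is the cathode and Cr³⁺/Cr²⁺ the anode, E°cell = E°(MnO₄⁻/Mn²⁺) − E°(Cr³⁺/Cr²⁺).
So E°(Cr³⁺/Cr²⁺) = E°(MnO₄⁻/Mn²⁺) − E°cell = (+1.51) − (+1.920) = -0.41 V.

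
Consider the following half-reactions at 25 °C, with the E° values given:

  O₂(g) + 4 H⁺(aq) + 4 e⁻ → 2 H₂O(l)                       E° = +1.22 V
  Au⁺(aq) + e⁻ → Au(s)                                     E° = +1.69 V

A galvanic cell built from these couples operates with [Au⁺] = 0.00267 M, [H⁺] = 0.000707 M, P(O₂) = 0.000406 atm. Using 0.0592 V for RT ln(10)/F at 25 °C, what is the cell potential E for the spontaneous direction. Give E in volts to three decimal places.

Au⁺/Au is the cathode (higher E°), O₂/H₂O the anode: E°cell = +1.69 − (+1.22) = +0.47 V, n = 4.
Overall: 4 Au⁺(aq) + 2 H₂O(l) → 4 Au(s) + O₂(g) + 4 H⁺(aq)
Q = P(O₂)·[H⁺]^4 / ([Au⁺]^4); log Q = -5.700.
E = E° − (0.0592/n) log Q = +0.47 − (0.0592/4)(-5.700) = +0.554 V.

+0.554 V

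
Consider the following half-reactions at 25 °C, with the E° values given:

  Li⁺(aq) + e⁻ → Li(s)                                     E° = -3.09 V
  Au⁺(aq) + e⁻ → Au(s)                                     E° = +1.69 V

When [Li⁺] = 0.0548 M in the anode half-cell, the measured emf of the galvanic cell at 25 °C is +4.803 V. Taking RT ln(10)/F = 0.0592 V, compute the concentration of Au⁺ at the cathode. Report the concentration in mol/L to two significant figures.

Au⁺/Au is the cathode, Li⁺/Li the anode: E°cell = +4.78 V, n = 1.
Overall reaction: Au⁺(aq) + Li(s) → Au(s) + Li⁺(aq); Q = [Li⁺]^1/[Au⁺]^1.
From E = E° − (0.0592/n) log Q: log Q = (E° − E)·n/0.0592 = (+4.78 − (+4.803))·1/0.0592 = -0.3885.
So 1·log[Au⁺] = 1·log(0.0548) − log Q = -1.2612 − (-0.3885) = -0.8727; [Au⁺] = 10^(-0.8727) ≈ 0.13 M.

0.13 M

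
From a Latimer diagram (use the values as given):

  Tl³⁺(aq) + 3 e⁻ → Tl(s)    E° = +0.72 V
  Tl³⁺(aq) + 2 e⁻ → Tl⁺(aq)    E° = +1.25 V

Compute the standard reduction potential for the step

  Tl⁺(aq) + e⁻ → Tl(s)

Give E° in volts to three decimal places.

-0.340 V

Sequential free energies add, so n₃E°₃ = n₁E°₁ + n₂E°₂.
With n₃ = 3, and the known step contributing 2×(+1.25) V, the unknown satisfies 1·E° = 3×(+0.72) − 2×(+1.25) = -0.340.
E° = -0.340 / 1 = -0.340 V.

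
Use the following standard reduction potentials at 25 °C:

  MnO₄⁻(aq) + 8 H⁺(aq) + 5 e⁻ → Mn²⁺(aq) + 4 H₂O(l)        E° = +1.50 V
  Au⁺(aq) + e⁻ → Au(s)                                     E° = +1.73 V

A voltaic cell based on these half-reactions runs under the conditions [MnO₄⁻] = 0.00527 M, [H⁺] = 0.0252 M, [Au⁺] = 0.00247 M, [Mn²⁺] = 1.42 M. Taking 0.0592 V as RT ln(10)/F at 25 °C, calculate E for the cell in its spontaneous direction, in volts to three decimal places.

Au⁺/Au is the cathode (higher E°), MnO₄⁻/Mn²⁺ the anode: E°cell = +1.73 − (+1.50) = +0.23 V, n = 5.
Overall: 5 Au⁺(aq) + Mn²⁺(aq) + 4 H₂O(l) → 5 Au(s) + MnO₄⁻(aq) + 8 H⁺(aq)
Q = [MnO₄⁻]·[H⁺]^8 / ([Au⁺]^5·[Mn²⁺]); log Q = -2.183.
E = E° − (0.0592/n) log Q = +0.23 − (0.0592/5)(-2.183) = +0.256 V.

+0.256 V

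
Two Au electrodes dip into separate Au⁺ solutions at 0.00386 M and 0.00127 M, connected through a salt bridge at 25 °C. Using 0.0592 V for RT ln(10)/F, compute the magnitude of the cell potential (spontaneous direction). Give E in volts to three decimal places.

For a concentration cell E°cell = 0. The 0.00386 M side is the cathode (reduction is favoured where [Au⁺] is higher).
With n = 1, E = −(0.0592/1) log([Au⁺]ₐₙ/[Au⁺]꜀ₐₜ) = −(0.0592/1) log(0.00127/0.00386) = −(0.0592/1)(-0.483) = +0.029 V.

+0.029 V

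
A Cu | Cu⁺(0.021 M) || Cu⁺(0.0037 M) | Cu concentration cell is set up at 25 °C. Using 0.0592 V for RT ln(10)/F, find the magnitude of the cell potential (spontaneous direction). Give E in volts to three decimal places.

+0.045 V

For a concentration cell E°cell = 0. The 0.021 M side is the cathode (reduction is favoured where [Cu⁺] is higher).
With n = 1, E = −(0.0592/1) log([Cu⁺]ₐₙ/[Cu⁺]꜀ₐₜ) = −(0.0592/1) log(0.0037/0.021) = −(0.0592/1)(-0.754) = +0.045 V.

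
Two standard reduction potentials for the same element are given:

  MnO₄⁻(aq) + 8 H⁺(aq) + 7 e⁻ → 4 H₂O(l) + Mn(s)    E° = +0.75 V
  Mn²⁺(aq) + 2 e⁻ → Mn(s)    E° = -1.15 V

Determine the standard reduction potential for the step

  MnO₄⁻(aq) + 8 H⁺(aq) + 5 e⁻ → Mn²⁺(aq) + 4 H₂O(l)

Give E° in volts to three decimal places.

+1.510 V

Sequential free energies add, so n₃E°₃ = n₁E°₁ + n₂E°₂.
With n₃ = 7, and the known step contributing 2×(-1.15) V, the unknown satisfies 5·E° = 7×(+0.75) − 2×(-1.15) = +7.550.
E° = +7.550 / 5 = +1.510 V.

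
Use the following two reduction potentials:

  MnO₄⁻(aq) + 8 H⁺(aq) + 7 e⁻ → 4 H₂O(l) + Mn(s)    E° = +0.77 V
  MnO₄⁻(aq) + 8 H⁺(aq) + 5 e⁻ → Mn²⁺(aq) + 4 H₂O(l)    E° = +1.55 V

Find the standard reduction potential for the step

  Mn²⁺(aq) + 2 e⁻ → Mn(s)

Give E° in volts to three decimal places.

Sequential free energies add, so n₃E°₃ = n₁E°₁ + n₂E°₂.
With n₃ = 7, and the known step contributing 5×(+1.55) V, the unknown satisfies 2·E° = 7×(+0.77) − 5×(+1.55) = -2.360.
E° = -2.360 / 2 = -1.180 V.

-1.180 V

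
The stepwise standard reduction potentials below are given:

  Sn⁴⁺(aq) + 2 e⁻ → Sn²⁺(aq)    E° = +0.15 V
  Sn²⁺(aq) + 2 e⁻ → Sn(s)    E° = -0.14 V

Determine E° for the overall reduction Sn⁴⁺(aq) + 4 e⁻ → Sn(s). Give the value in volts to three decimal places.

Standard free energies of sequential steps add: ΔG°₃ = ΔG°₁ + ΔG°₂, so n₃E°₃ = n₁E°₁ + n₂E°₂.
E°₃ = (2×+0.15 + 2×-0.14) / 4 = (+0.020) / 4 = +0.005 V.

+0.005 V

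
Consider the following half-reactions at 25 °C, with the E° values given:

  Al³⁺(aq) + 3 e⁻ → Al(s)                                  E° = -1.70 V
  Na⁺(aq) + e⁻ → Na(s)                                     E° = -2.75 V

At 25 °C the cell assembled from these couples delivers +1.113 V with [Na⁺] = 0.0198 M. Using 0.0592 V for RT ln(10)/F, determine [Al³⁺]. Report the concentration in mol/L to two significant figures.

Al³⁺/Al is the cathode, Na⁺/Na the anode: E°cell = +1.05 V, n = 3.
Overall reaction: Al³⁺(aq) + 3 Na(s) → Al(s) + 3 Na⁺(aq); Q = [Na⁺]^3/[Al³⁺]^1.
From E = E° − (0.0592/n) log Q: log Q = (E° − E)·n/0.0592 = (+1.05 − (+1.113))·3/0.0592 = -3.1926.
So 1·log[Al³⁺] = 3·log(0.0198) − log Q = -5.1100 − (-3.1926) = -1.9174; [Al³⁺] = 10^(-1.9174) ≈ 0.012 M.

0.012 M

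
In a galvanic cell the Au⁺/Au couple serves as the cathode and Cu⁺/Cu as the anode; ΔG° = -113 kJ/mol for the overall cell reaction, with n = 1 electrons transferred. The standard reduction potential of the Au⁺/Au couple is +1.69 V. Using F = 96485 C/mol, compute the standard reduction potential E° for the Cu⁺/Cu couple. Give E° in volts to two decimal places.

E°cell = −ΔG°/(nF) = −(-113×10³)/((1)(96485)) = +1.171 V.
Since Au⁺/Au is the cathode and Cu⁺/Cu the anode, E°cell = E°(Au⁺/Au) − E°(Cu⁺/Cu).
So E°(Cu⁺/Cu) = E°(Au⁺/Au) − E°cell = (+1.69) − (+1.171) = +0.52 V.

+0.52 V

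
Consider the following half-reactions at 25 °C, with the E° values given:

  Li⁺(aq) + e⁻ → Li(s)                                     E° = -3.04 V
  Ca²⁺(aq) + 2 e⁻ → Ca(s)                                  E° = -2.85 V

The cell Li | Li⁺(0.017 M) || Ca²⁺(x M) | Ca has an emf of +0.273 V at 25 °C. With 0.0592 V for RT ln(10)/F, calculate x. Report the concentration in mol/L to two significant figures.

Ca²⁺/Ca is the cathode, Li⁺/Li the anode: E°cell = +0.19 V, n = 2.
Overall reaction: Ca²⁺(aq) + 2 Li(s) → Ca(s) + 2 Li⁺(aq); Q = [Li⁺]^2/[Ca²⁺]^1.
From E = E° − (0.0592/n) log Q: log Q = (E° − E)·n/0.0592 = (+0.19 − (+0.273))·2/0.0592 = -2.8041.
So 1·log[Ca²⁺] = 2·log(0.017) − log Q = -3.5391 − (-2.8041) = -0.7350; [Ca²⁺] = 10^(-0.7350) ≈ 0.18 M.

0.18 M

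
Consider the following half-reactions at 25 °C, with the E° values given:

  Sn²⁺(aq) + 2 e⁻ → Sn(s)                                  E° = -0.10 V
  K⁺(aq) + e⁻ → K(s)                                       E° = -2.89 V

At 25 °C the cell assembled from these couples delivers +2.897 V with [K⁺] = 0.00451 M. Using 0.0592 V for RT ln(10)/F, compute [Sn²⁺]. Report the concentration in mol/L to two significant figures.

Sn²⁺/Sn is the cathode, K⁺/K the anode: E°cell = +2.79 V, n = 2.
Overall reaction: Sn²⁺(aq) + 2 K(s) → Sn(s) + 2 K⁺(aq); Q = [K⁺]^2/[Sn²⁺]^1.
From E = E° − (0.0592/n) log Q: log Q = (E° − E)·n/0.0592 = (+2.79 − (+2.897))·2/0.0592 = -3.6149.
So 1·log[Sn²⁺] = 2·log(0.00451) − log Q = -4.6916 − (-3.6149) = -1.0767; [Sn²⁺] = 10^(-1.0767) ≈ 0.084 M.

0.084 M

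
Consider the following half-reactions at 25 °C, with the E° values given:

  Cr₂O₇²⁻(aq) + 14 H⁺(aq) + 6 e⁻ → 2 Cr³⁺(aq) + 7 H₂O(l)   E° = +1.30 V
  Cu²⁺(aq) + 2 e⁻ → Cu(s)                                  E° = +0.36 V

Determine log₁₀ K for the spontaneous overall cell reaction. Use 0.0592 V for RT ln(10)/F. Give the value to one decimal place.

95.3

Cathode: Cr₂O₇²⁻/Cr³⁺; anode: Cu²⁺/Cu. E°cell = +0.94 V, n = 6.
log K = nE°cell / 0.0592 = (6)(+0.94) / 0.0592 = 95.3.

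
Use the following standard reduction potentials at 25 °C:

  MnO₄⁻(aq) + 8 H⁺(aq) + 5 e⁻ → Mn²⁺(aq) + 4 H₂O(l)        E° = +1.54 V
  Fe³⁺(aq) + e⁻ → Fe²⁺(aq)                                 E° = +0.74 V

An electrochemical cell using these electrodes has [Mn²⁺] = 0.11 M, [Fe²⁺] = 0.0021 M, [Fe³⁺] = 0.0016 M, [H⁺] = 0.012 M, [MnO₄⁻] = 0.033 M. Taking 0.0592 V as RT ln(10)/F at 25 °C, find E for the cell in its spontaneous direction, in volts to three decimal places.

MnO₄⁻/Mn²⁺ is the cathode (higher E°), Fe³⁺/Fe²⁺ the anode: E°cell = +1.54 − (+0.74) = +0.80 V, n = 5.
Overall: MnO₄⁻(aq) + 8 H⁺(aq) + 5 Fe²⁺(aq) → Mn²⁺(aq) + 4 H₂O(l) + 5 Fe³⁺(aq)
Q = [Mn²⁺]·[Fe³⁺]^5 / ([MnO₄⁻]·[H⁺]^8·[Fe²⁺]^5); log Q = 15.299.
E = E° − (0.0592/n) log Q = +0.80 − (0.0592/5)(15.299) = +0.619 V.

+0.619 V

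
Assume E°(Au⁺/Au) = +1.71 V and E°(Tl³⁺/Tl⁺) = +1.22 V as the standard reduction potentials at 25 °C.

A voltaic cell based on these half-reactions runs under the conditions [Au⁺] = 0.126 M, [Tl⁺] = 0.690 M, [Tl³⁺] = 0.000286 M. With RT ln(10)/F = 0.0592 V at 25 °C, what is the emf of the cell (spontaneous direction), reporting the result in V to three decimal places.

+0.537 V

Au⁺/Au is the cathode (higher E°), Tl³⁺/Tl⁺ the anode: E°cell = +1.71 − (+1.22) = +0.49 V, n = 2.
Overall: 2 Au⁺(aq) + Tl⁺(aq) → 2 Au(s) + Tl³⁺(aq)
Q = [Tl³⁺] / ([Au⁺]^2·[Tl⁺]); log Q = -1.583.
E = E° − (0.0592/n) log Q = +0.49 − (0.0592/2)(-1.583) = +0.537 V.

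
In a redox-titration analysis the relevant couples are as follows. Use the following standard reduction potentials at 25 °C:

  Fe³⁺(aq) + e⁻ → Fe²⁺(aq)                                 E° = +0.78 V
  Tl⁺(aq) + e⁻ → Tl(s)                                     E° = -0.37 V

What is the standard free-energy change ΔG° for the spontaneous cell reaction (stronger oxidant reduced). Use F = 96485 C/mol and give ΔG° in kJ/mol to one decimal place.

Fe³⁺/Fe²⁺ (E° = +0.78 V) is the cathode; Tl⁺/Tl (E° = -0.37 V) is the anode, so E°cell = +1.15 V.
Balancing electrons gives n = 1 (lcm of 1 and 1).
ΔG° = −nFE° = −(1)(96485)(+1.15) = -110,958 J = -111.0 kJ/mol.

-111.0 kJ/mol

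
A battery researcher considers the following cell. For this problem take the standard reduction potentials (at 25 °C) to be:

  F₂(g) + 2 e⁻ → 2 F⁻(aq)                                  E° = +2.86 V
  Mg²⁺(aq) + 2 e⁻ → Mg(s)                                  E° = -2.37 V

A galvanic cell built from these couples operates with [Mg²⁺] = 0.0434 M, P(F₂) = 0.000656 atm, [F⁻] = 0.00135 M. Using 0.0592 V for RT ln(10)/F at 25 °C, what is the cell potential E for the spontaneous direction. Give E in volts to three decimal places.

+5.346 V

F₂/F⁻ is the cathode (higher E°), Mg²⁺/Mg the anode: E°cell = +2.86 − (-2.37) = +5.23 V, n = 2.
Overall: F₂(g) + Mg(s) → 2 F⁻(aq) + Mg²⁺(aq)
Q = [F⁻]^2·[Mg²⁺] / (P(F₂)); log Q = -3.919.
E = E° − (0.0592/n) log Q = +5.23 − (0.0592/2)(-3.919) = +5.346 V.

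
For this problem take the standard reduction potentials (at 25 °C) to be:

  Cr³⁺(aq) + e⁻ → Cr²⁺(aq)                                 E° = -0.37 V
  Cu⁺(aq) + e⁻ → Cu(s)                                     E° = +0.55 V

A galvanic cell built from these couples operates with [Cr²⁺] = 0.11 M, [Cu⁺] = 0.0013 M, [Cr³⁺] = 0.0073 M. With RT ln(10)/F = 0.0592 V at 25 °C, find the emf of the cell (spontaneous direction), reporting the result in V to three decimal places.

+0.819 V

Cu⁺/Cu is the cathode (higher E°), Cr³⁺/Cr²⁺ the anode: E°cell = +0.55 − (-0.37) = +0.92 V, n = 1.
Overall: Cu⁺(aq) + Cr²⁺(aq) → Cu(s) + Cr³⁺(aq)
Q = [Cr³⁺] / ([Cu⁺]·[Cr²⁺]); log Q = 1.708.
E = E° − (0.0592/n) log Q = +0.92 − (0.0592/1)(1.708) = +0.819 V.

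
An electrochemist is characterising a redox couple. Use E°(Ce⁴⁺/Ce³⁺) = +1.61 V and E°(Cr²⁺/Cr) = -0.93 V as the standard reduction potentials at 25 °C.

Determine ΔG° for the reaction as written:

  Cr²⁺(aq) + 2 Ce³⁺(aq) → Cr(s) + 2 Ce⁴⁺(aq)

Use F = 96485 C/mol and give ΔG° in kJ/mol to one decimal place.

As written, Cr²⁺/Cr is reduced (cathode) and Ce⁴⁺/Ce³⁺ is oxidised (anode), so E°cell = (-0.93) − (+1.61) = -2.54 V.
Balancing electrons gives n = 2.
ΔG° = −nFE° = −(2)(96485)(-2.54) = 490,144 J = +490.1 kJ/mol.

+490.1 kJ/mol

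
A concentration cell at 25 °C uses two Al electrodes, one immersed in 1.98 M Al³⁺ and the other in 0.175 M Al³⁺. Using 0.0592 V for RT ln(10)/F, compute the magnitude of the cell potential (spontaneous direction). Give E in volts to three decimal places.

For a concentration cell E°cell = 0. The 1.98 M side is the cathode (reduction is favoured where [Al³⁺] is higher).
With n = 3, E = −(0.0592/3) log([Al³⁺]ₐₙ/[Al³⁺]꜀ₐₜ) = −(0.0592/3) log(0.175/1.98) = −(0.0592/3)(-1.054) = +0.021 V.

+0.021 V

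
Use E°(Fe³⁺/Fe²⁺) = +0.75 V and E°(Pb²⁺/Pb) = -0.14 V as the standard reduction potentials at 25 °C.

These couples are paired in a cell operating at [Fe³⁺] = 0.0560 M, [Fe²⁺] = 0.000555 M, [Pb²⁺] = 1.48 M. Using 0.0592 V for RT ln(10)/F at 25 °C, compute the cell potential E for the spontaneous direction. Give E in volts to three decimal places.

Fe³⁺/Fe²⁺ is the cathode (higher E°), Pb²⁺/Pb the anode: E°cell = +0.75 − (-0.14) = +0.89 V, n = 2.
Overall: 2 Fe³⁺(aq) + Pb(s) → 2 Fe²⁺(aq) + Pb²⁺(aq)
Q = [Fe²⁺]^2·[Pb²⁺] / ([Fe³⁺]^2); log Q = -3.838.
E = E° − (0.0592/n) log Q = +0.89 − (0.0592/2)(-3.838) = +1.004 V.

+1.004 V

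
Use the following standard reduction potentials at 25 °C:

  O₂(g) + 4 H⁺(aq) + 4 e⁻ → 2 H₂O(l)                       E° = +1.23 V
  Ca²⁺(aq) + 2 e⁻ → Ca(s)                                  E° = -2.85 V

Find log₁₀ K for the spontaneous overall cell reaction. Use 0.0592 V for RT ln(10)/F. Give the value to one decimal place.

275.7

Cathode: O₂/H₂O; anode: Ca²⁺/Ca. E°cell = +4.08 V, n = 4.
log K = nE°cell / 0.0592 = (4)(+4.08) / 0.0592 = 275.7.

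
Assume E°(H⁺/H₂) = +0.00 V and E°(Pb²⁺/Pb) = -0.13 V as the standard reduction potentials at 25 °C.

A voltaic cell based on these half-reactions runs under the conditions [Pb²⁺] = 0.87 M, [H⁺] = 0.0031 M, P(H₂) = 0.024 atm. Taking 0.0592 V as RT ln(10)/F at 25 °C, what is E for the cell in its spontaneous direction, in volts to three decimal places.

+0.031 V

H⁺/H₂ is the cathode (higher E°), Pb²⁺/Pb the anode: E°cell = +0.00 − (-0.13) = +0.13 V, n = 2.
Overall: 2 H⁺(aq) + Pb(s) → H₂(g) + Pb²⁺(aq)
Q = P(H₂)·[Pb²⁺] / ([H⁺]^2); log Q = 3.337.
E = E° − (0.0592/n) log Q = +0.13 − (0.0592/2)(3.337) = +0.031 V.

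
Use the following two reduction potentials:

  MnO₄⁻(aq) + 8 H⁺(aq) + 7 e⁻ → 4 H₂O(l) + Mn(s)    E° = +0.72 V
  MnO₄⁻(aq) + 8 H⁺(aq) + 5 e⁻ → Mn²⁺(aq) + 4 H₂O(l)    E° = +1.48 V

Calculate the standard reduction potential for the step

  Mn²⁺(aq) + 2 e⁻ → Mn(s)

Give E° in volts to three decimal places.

-1.180 V

Sequential free energies add, so n₃E°₃ = n₁E°₁ + n₂E°₂.
With n₃ = 7, and the known step contributing 5×(+1.48) V, the unknown satisfies 2·E° = 7×(+0.72) − 5×(+1.48) = -2.360.
E° = -2.360 / 2 = -1.180 V.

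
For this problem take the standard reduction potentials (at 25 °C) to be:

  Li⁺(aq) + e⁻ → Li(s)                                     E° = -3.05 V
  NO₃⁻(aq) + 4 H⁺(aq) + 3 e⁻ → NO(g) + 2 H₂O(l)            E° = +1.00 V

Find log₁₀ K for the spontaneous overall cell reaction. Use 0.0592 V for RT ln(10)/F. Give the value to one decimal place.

205.2

Cathode: NO₃⁻/NO; anode: Li⁺/Li. E°cell = +4.05 V, n = 3.
log K = nE°cell / 0.0592 = (3)(+4.05) / 0.0592 = 205.2.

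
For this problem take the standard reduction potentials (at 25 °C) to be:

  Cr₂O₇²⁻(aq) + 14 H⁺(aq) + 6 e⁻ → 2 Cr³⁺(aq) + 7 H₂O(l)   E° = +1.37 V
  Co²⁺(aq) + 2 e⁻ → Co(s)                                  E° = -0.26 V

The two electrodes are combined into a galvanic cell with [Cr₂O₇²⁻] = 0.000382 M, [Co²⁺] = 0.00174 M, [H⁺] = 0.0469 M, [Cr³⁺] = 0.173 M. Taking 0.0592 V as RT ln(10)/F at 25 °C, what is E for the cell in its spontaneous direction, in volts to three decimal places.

+1.509 V

Cr₂O₇²⁻/Cr³⁺ is the cathode (higher E°), Co²⁺/Co the anode: E°cell = +1.37 − (-0.26) = +1.63 V, n = 6.
Overall: Cr₂O₇²⁻(aq) + 14 H⁺(aq) + 3 Co(s) → 2 Cr³⁺(aq) + 7 H₂O(l) + 3 Co²⁺(aq)
Q = [Cr³⁺]^2·[Co²⁺]^3 / ([Cr₂O₇²⁻]·[H⁺]^14); log Q = 12.219.
E = E° − (0.0592/n) log Q = +1.63 − (0.0592/6)(12.219) = +1.509 V.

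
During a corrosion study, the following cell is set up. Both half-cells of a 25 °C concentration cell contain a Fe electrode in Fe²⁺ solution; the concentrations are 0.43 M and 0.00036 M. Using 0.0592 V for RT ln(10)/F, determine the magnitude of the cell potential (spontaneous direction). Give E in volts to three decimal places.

+0.091 V

For a concentration cell E°cell = 0. The 0.43 M side is the cathode (reduction is favoured where [Fe²⁺] is higher).
With n = 2, E = −(0.0592/2) log([Fe²⁺]ₐₙ/[Fe²⁺]꜀ₐₜ) = −(0.0592/2) log(0.00036/0.43) = −(0.0592/2)(-3.077) = +0.091 V.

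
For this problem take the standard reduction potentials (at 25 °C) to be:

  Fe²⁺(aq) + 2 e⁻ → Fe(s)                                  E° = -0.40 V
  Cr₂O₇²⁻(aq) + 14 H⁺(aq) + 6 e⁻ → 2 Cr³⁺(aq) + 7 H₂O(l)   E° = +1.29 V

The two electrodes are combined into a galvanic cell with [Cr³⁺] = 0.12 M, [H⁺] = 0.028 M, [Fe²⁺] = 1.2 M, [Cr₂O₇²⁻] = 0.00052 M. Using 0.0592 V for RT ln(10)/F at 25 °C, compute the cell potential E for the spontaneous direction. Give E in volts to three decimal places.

Cr₂O₇²⁻/Cr³⁺ is the cathode (higher E°), Fe²⁺/Fe the anode: E°cell = +1.29 − (-0.40) = +1.69 V, n = 6.
Overall: Cr₂O₇²⁻(aq) + 14 H⁺(aq) + 3 Fe(s) → 2 Cr³⁺(aq) + 7 H₂O(l) + 3 Fe²⁺(aq)
Q = [Cr³⁺]^2·[Fe²⁺]^3 / ([Cr₂O₇²⁻]·[H⁺]^14); log Q = 23.420.
E = E° − (0.0592/n) log Q = +1.69 − (0.0592/6)(23.420) = +1.459 V.

+1.459 V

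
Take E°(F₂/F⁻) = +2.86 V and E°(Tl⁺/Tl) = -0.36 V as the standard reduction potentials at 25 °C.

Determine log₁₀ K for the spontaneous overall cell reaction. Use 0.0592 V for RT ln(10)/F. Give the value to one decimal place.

Cathode: F₂/F⁻; anode: Tl⁺/Tl. E°cell = +3.22 V, n = 2.
log K = nE°cell / 0.0592 = (2)(+3.22) / 0.0592 = 108.8.

108.8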